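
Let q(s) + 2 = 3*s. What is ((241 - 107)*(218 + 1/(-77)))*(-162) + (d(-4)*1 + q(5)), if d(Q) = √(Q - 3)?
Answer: -364367779/77 + I*√7 ≈ -4.732e+6 + 2.6458*I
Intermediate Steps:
q(s) = -2 + 3*s
d(Q) = √(-3 + Q)
((241 - 107)*(218 + 1/(-77)))*(-162) + (d(-4)*1 + q(5)) = ((241 - 107)*(218 + 1/(-77)))*(-162) + (√(-3 - 4)*1 + (-2 + 3*5)) = (134*(218 - 1/77))*(-162) + (√(-7)*1 + (-2 + 15)) = (134*(16785/77))*(-162) + ((I*√7)*1 + 13) = (2249190/77)*(-162) + (I*√7 + 13) = -364368780/77 + (13 + I*√7) = -364367779/77 + I*√7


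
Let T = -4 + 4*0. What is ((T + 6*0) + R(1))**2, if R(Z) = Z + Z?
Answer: 4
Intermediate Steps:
T = -4 (T = -4 + 0 = -4)
R(Z) = 2*Z
((T + 6*0) + R(1))**2 = ((-4 + 6*0) + 2*1)**2 = ((-4 + 0) + 2)**2 = (-4 + 2)**2 = (-2)**2 = 4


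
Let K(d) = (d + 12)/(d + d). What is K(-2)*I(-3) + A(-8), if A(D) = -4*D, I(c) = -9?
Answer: 109/2 ≈ 54.500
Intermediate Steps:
K(d) = (12 + d)/(2*d) (K(d) = (12 + d)/((2*d)) = (12 + d)*(1/(2*d)) = (12 + d)/(2*d))
K(-2)*I(-3) + A(-8) = ((1/2)*(12 - 2)/(-2))*(-9) - 4*(-8) = ((1/2)*(-1/2)*10)*(-9) + 32 = -5/2*(-9) + 32 = 45/2 + 32 = 109/2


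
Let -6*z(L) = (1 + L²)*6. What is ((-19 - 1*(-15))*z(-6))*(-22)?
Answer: -3256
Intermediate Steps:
z(L) = -1 - L² (z(L) = -(1 + L²)*6/6 = -(6 + 6*L²)/6 = -1 - L²)
((-19 - 1*(-15))*z(-6))*(-22) = ((-19 - 1*(-15))*(-1 - 1*(-6)²))*(-22) = ((-19 + 15)*(-1 - 1*36))*(-22) = -4*(-1 - 36)*(-22) = -4*(-37)*(-22) = 148*(-22) = -3256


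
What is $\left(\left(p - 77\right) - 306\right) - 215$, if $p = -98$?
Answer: $-696$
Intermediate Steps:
$\left(\left(p - 77\right) - 306\right) - 215 = \left(\left(-98 - 77\right) - 306\right) - 215 = \left(-175 - 306\right) - 215 = -481 - 215 = -696$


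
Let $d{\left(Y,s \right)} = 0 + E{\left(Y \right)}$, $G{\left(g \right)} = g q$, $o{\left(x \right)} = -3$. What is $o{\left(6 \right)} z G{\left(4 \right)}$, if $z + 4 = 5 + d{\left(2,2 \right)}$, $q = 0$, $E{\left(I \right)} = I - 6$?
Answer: $0$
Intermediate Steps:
$E{\left(I \right)} = -6 + I$ ($E{\left(I \right)} = I - 6 = -6 + I$)
$G{\left(g \right)} = 0$ ($G{\left(g \right)} = g 0 = 0$)
$d{\left(Y,s \right)} = -6 + Y$ ($d{\left(Y,s \right)} = 0 + \left(-6 + Y\right) = -6 + Y$)
$z = -3$ ($z = -4 + \left(5 + \left(-6 + 2\right)\right) = -4 + \left(5 - 4\right) = -4 + 1 = -3$)
$o{\left(6 \right)} z G{\left(4 \right)} = \left(-3\right) \left(-3\right) 0 = 9 \cdot 0 = 0$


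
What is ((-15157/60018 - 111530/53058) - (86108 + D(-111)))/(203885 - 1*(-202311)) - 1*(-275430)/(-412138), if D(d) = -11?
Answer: -39105759310214161871/44425205986490449176 ≈ -0.88026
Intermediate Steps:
((-15157/60018 - 111530/53058) - (86108 + D(-111)))/(203885 - 1*(-202311)) - 1*(-275430)/(-412138) = ((-15157/60018 - 111530/53058) - (86108 - 11))/(203885 - 1*(-202311)) - 1*(-275430)/(-412138) = ((-15157*1/60018 - 111530*1/53058) - 1*86097)/(203885 + 202311) + 275430*(-1/412138) = ((-15157/60018 - 55765/26529) - 86097)/406196 - 137715/206069 = (-1249667941/530739174 - 86097)*(1/406196) - 137715/206069 = -45696300331819/530739174*1/406196 - 137715/206069 = -45696300331819/215584129522104 - 137715/206069 = -39105759310214161871/44425205986490449176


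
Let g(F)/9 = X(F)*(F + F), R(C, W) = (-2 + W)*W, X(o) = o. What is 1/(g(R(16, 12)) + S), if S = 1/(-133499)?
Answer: 133499/34602940799 ≈ 3.8580e-6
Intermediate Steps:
S = -1/133499 ≈ -7.4907e-6
R(C, W) = W*(-2 + W)
g(F) = 18*F² (g(F) = 9*(F*(F + F)) = 9*(F*(2*F)) = 9*(2*F²) = 18*F²)
1/(g(R(16, 12)) + S) = 1/(18*(12*(-2 + 12))² - 1/133499) = 1/(18*(12*10)² - 1/133499) = 1/(18*120² - 1/133499) = 1/(18*14400 - 1/133499) = 1/(259200 - 1/133499) = 1/(34602940799/133499) = 133499/34602940799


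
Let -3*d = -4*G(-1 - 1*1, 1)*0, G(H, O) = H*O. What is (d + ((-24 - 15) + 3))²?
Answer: 1296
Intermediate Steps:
d = 0 (d = -(-4*(-1 - 1*1))*0/3 = -(-4*(-1 - 1))*0/3 = -(-(-8))*0/3 = -(-4*(-2))*0/3 = -8*0/3 = -⅓*0 = 0)
(d + ((-24 - 15) + 3))² = (0 + ((-24 - 15) + 3))² = (0 + (-39 + 3))² = (0 - 36)² = (-36)² = 1296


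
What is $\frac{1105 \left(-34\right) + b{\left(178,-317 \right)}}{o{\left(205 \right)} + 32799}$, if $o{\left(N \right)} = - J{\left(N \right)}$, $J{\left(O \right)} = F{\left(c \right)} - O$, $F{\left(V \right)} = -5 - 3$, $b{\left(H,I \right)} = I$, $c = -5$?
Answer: $- \frac{12629}{11004} \approx -1.1477$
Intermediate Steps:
$F{\left(V \right)} = -8$ ($F{\left(V \right)} = -5 - 3 = -8$)
$J{\left(O \right)} = -8 - O$
$o{\left(N \right)} = 8 + N$ ($o{\left(N \right)} = - (-8 - N) = 8 + N$)
$\frac{1105 \left(-34\right) + b{\left(178,-317 \right)}}{o{\left(205 \right)} + 32799} = \frac{1105 \left(-34\right) - 317}{\left(8 + 205\right) + 32799} = \frac{-37570 - 317}{213 + 32799} = - \frac{37887}{33012} = \left(-37887\right) \frac{1}{33012} = - \frac{12629}{11004}$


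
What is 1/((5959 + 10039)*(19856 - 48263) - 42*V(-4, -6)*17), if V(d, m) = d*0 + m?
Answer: -1/454450902 ≈ -2.2005e-9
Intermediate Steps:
V(d, m) = m (V(d, m) = 0 + m = m)
1/((5959 + 10039)*(19856 - 48263) - 42*V(-4, -6)*17) = 1/((5959 + 10039)*(19856 - 48263) - 42*(-6)*17) = 1/(15998*(-28407) + 252*17) = 1/(-454455186 + 4284) = 1/(-454450902) = -1/454450902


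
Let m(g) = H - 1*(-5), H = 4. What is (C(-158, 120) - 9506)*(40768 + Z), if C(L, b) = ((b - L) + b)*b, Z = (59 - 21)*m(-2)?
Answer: 1572621940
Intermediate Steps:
m(g) = 9 (m(g) = 4 - 1*(-5) = 4 + 5 = 9)
Z = 342 (Z = (59 - 21)*9 = 38*9 = 342)
C(L, b) = b*(-L + 2*b) (C(L, b) = (-L + 2*b)*b = b*(-L + 2*b))
(C(-158, 120) - 9506)*(40768 + Z) = (120*(-1*(-158) + 2*120) - 9506)*(40768 + 342) = (120*(158 + 240) - 9506)*41110 = (120*398 - 9506)*41110 = (47760 - 9506)*41110 = 38254*41110 = 1572621940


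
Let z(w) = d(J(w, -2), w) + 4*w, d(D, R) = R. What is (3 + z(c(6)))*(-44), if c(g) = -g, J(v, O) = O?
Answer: 1188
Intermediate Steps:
z(w) = 5*w (z(w) = w + 4*w = 5*w)
(3 + z(c(6)))*(-44) = (3 + 5*(-1*6))*(-44) = (3 + 5*(-6))*(-44) = (3 - 30)*(-44) = -27*(-44) = 1188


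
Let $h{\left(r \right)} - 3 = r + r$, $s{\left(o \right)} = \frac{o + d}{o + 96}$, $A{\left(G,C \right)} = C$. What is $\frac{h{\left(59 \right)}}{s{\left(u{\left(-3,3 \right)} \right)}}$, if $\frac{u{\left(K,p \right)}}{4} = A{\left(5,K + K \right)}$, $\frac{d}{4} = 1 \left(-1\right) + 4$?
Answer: $-726$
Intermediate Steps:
$d = 12$ ($d = 4 \left(1 \left(-1\right) + 4\right) = 4 \left(-1 + 4\right) = 4 \cdot 3 = 12$)
$u{\left(K,p \right)} = 8 K$ ($u{\left(K,p \right)} = 4 \left(K + K\right) = 4 \cdot 2 K = 8 K$)
$s{\left(o \right)} = \frac{12 + o}{96 + o}$ ($s{\left(o \right)} = \frac{o + 12}{o + 96} = \frac{12 + o}{96 + o}$)
$h{\left(r \right)} = 3 + 2 r$ ($h{\left(r \right)} = 3 + \left(r + r\right) = 3 + 2 r$)
$\frac{h{\left(59 \right)}}{s{\left(u{\left(-3,3 \right)} \right)}} = \frac{3 + 2 \cdot 59}{\frac{1}{96 + 8 \left(-3\right)} \left(12 + 8 \left(-3\right)\right)} = \frac{3 + 118}{\frac{1}{96 - 24} \left(12 - 24\right)} = \frac{121}{\frac{1}{72} \left(-12\right)} = \frac{121}{- \frac{1}{6}} = 121 \left(-6\right) = -726$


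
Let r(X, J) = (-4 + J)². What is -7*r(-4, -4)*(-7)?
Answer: 3136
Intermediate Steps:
-7*r(-4, -4)*(-7) = -7*(-4 - 4)²*(-7) = -7*(-8)²*(-7) = -7*64*(-7) = -448*(-7) = 3136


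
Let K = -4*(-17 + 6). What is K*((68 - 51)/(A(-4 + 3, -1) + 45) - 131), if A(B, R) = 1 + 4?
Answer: -143726/25 ≈ -5749.0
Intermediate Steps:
A(B, R) = 5
K = 44 (K = -4*(-11) = 44)
K*((68 - 51)/(A(-4 + 3, -1) + 45) - 131) = 44*((68 - 51)/(5 + 45) - 131) = 44*(17/50 - 131) = 44*(-6533/50) = -143726/25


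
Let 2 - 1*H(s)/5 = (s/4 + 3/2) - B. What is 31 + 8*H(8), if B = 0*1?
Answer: -29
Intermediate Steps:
B = 0
H(s) = 5/2 - 5*s/4 (H(s) = 10 - 5*((s/4 + 3/2) - 1*0) = 10 - 5*((s*(1/4) + 3*(1/2)) + 0) = 10 - 5*((s/4 + 3/2) + 0) = 10 - 5*((3/2 + s/4) + 0) = 10 - 5*(3/2 + s/4) = 10 + (-15/2 - 5*s/4) = 5/2 - 5*s/4)
31 + 8*H(8) = 31 + 8*(5/2 - 5/4*8) = 31 + 8*(5/2 - 10) = 31 + 8*(-15/2) = 31 - 60 = -29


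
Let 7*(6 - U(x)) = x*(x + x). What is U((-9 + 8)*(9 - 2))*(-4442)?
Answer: 35536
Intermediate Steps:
U(x) = 6 - 2*x**2/7 (U(x) = 6 - x*(x + x)/7 = 6 - x*2*x/7 = 6 - 2*x**2/7)
U((-9 + 8)*(9 - 2))*(-4442) = (6 - 2*(-9 + 8)**2*(9 - 2)**2/7)*(-4442) = (6 - 2*(-1*7)**2/7)*(-4442) = (6 - 2/7*(-7)**2)*(-4442) = (6 - 2/7*49)*(-4442) = (6 - 14)*(-4442) = -8*(-4442) = 35536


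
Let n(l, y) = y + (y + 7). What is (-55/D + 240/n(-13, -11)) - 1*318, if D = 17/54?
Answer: -8648/17 ≈ -508.71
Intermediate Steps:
D = 17/54 (D = 17*(1/54) = 17/54 ≈ 0.31481)
n(l, y) = 7 + 2*y (n(l, y) = y + (7 + y) = 7 + 2*y)
(-55/D + 240/n(-13, -11)) - 1*318 = (-55/17/54 + 240/(7 + 2*(-11))) - 1*318 = (-55*54/17 + 240/(7 - 22)) - 318 = (-2970/17 + 240/(-15)) - 318 = (-2970/17 + 240*(-1/15)) - 318 = (-2970/17 - 16) - 318 = -3242/17 - 318 = -8648/17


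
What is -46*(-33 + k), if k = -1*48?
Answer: 3726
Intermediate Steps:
k = -48
-46*(-33 + k) = -46*(-33 - 48) = -46*(-81) = 3726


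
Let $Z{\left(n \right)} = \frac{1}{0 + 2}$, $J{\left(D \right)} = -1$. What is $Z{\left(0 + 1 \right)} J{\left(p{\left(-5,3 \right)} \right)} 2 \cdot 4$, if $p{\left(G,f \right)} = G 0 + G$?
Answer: $-4$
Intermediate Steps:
$p{\left(G,f \right)} = G$ ($p{\left(G,f \right)} = 0 + G = G$)
$Z{\left(n \right)} = \frac{1}{2}$
$Z{\left(0 + 1 \right)} J{\left(p{\left(-5,3 \right)} \right)} 2 \cdot 4 = \frac{1}{2} \left(-1\right) 2 \cdot 4 = \left(- \frac{1}{2}\right) 8 = -4$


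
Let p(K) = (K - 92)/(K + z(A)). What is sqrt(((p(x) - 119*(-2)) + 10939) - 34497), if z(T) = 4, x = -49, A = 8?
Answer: I*sqrt(5246295)/15 ≈ 152.7*I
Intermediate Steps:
p(K) = (-92 + K)/(4 + K) (p(K) = (K - 92)/(K + 4) = (-92 + K)/(4 + K))
sqrt(((p(x) - 119*(-2)) + 10939) - 34497) = sqrt((((-92 - 49)/(4 - 49) - 119*(-2)) + 10939) - 34497) = sqrt(((-141/(-45) + 238) + 10939) - 34497) = sqrt(((-1/45*(-141) + 238) + 10939) - 34497) = sqrt(((47/15 + 238) + 10939) - 34497) = sqrt((3617/15 + 10939) - 34497) = sqrt(167702/15 - 34497) = sqrt(-349753/15) = I*sqrt(5246295)/15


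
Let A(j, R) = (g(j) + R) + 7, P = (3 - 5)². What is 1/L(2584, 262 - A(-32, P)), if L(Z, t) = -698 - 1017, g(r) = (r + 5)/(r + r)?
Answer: -1/1715 ≈ -0.00058309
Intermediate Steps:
g(r) = (5 + r)/(2*r) (g(r) = (5 + r)/((2*r)) = (5 + r)*(1/(2*r)) = (5 + r)/(2*r))
P = 4 (P = (-2)² = 4)
A(j, R) = 7 + R + (5 + j)/(2*j) (A(j, R) = ((5 + j)/(2*j) + R) + 7 = (R + (5 + j)/(2*j)) + 7 = 7 + R + (5 + j)/(2*j))
L(Z, t) = -1715
1/L(2584, 262 - A(-32, P)) = 1/(-1715) = -1/1715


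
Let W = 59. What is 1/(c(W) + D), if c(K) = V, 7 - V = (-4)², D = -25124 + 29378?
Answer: 1/4245 ≈ 0.00023557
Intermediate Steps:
D = 4254
V = -9 (V = 7 - 1*(-4)² = 7 - 1*16 = 7 - 16 = -9)
c(K) = -9
1/(c(W) + D) = 1/(-9 + 4254) = 1/4245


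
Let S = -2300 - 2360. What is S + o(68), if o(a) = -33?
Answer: -4693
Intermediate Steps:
S = -4660
S + o(68) = -4660 - 33 = -4693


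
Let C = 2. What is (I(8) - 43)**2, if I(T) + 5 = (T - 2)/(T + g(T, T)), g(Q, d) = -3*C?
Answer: 2025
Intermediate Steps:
g(Q, d) = -6 (g(Q, d) = -3*2 = -6)
I(T) = -5 + (-2 + T)/(-6 + T) (I(T) = -5 + (T - 2)/(T - 6) = -5 + (-2 + T)/(-6 + T))
(I(8) - 43)**2 = (4*(7 - 1*8)/(-6 + 8) - 43)**2 = (4*(7 - 8)/2 - 43)**2 = (4*(1/2)*(-1) - 43)**2 = (-2 - 43)**2 = (-45)**2 = 2025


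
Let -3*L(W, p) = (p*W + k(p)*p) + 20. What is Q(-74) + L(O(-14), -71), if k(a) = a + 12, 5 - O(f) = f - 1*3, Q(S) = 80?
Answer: -2407/3 ≈ -802.33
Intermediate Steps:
O(f) = 8 - f (O(f) = 5 - (f - 1*3) = 5 - (f - 3) = 5 - (-3 + f) = 5 + (3 - f) = 8 - f)
k(a) = 12 + a
L(W, p) = -20/3 - W*p/3 - p*(12 + p)/3 (L(W, p) = -((p*W + (12 + p)*p) + 20)/3 = -((W*p + p*(12 + p)) + 20)/3 = -(20 + W*p + p*(12 + p))/3 = -20/3 - W*p/3 - p*(12 + p)/3)
Q(-74) + L(O(-14), -71) = 80 + (-20/3 - ⅓*(8 - 1*(-14))*(-71) - ⅓*(-71)*(12 - 71)) = 80 + (-20/3 - ⅓*(8 + 14)*(-71) - ⅓*(-71)*(-59)) = 80 + (-20/3 - ⅓*22*(-71) - 4189/3) = 80 + (-20/3 + 1562/3 - 4189/3) = 80 - 2647/3 = -2407/3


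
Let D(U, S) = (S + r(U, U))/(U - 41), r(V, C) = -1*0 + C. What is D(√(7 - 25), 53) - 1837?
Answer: -3123218/1699 - 282*I*√2/1699 ≈ -1838.3 - 0.23473*I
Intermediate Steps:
r(V, C) = C (r(V, C) = 0 + C = C)
D(U, S) = (S + U)/(-41 + U) (D(U, S) = (S + U)/(U - 41) = (S + U)/(-41 + U))
D(√(7 - 25), 53) - 1837 = (53 + √(7 - 25))/(-41 + √(7 - 25)) - 1837 = (53 + √(-18))/(-41 + √(-18)) - 1837 = (53 + 3*I*√2)/(-41 + 3*I*√2) - 1837 = -1837 + (53 + 3*I*√2)/(-41 + 3*I*√2)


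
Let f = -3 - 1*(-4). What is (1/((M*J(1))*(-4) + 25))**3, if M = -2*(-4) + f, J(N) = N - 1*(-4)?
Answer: -1/3723875 ≈ -2.6854e-7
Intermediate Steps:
f = 1 (f = -3 + 4 = 1)
J(N) = 4 + N (J(N) = N + 4 = 4 + N)
M = 9 (M = -2*(-4) + 1 = 8 + 1 = 9)
(1/((M*J(1))*(-4) + 25))**3 = (1/((9*(4 + 1))*(-4) + 25))**3 = (1/((9*5)*(-4) + 25))**3 = (1/(45*(-4) + 25))**3 = (1/(-180 + 25))**3 = (1/(-155))**3 = (-1/155)**3 = -1/3723875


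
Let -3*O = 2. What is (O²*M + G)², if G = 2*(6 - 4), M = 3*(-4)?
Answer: 16/9 ≈ 1.7778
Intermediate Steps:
O = -⅔ (O = -⅓*2 = -⅔ ≈ -0.66667)
M = -12
G = 4 (G = 2*2 = 4)
(O²*M + G)² = ((-⅔)²*(-12) + 4)² = ((4/9)*(-12) + 4)² = (-16/3 + 4)² = (-4/3)² = 16/9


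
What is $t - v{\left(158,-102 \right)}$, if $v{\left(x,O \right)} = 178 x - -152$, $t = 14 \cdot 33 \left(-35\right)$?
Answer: $-44446$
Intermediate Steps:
$t = -16170$ ($t = 462 \left(-35\right) = -16170$)
$v{\left(x,O \right)} = 152 + 178 x$ ($v{\left(x,O \right)} = 178 x + 152 = 152 + 178 x$)
$t - v{\left(158,-102 \right)} = -16170 - \left(152 + 178 \cdot 158\right) = -16170 - \left(152 + 28124\right) = -16170 - 28276 = -44446$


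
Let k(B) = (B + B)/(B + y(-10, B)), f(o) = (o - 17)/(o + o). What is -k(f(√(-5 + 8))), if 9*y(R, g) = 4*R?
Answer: -8442/1381 + 4080*√3/1381 ≈ -0.99582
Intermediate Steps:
f(o) = (-17 + o)/(2*o) (f(o) = (-17 + o)/((2*o)) = (-17 + o)*(1/(2*o)) = (-17 + o)/(2*o))
y(R, g) = 4*R/9 (y(R, g) = (4*R)/9 = 4*R/9)
k(B) = 2*B/(-40/9 + B) (k(B) = (B + B)/(B + (4/9)*(-10)) = (2*B)/(B - 40/9) = (2*B)/(-40/9 + B) = 2*B/(-40/9 + B))
-k(f(√(-5 + 8))) = -18*(-17 + √(-5 + 8))/(2*(√(-5 + 8)))/(-40 + 9*((-17 + √(-5 + 8))/(2*(√(-5 + 8))))) = -18*(-17 + √3)/(2*(√3))/(-40 + 9*((-17 + √3)/(2*(√3)))) = -18*(√3/3)*(-17 + √3)/2/(-40 + 9*((√3/3)*(-17 + √3)/2)) = -18*√3*(-17 + √3)/6/(-40 + 9*(√3*(-17 + √3)/6)) = -18*√3*(-17 + √3)/6/(-40 + 3*√3*(-17 + √3)/2) = -3*√3*(-17 + √3)/(-40 + 3*√3*(-17 + √3)/2)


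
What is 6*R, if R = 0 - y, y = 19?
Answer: -114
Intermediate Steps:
R = -19 (R = 0 - 1*19 = 0 - 19 = -19)
6*R = 6*(-19) = -114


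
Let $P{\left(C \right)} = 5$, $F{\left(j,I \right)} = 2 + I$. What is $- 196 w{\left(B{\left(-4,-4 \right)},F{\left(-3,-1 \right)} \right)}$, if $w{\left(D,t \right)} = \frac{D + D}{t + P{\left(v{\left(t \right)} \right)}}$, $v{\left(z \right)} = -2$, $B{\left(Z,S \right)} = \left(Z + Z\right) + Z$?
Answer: $784$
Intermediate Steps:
$B{\left(Z,S \right)} = 3 Z$ ($B{\left(Z,S \right)} = 2 Z + Z = 3 Z$)
$w{\left(D,t \right)} = \frac{2 D}{5 + t}$ ($w{\left(D,t \right)} = \frac{D + D}{t + 5} = \frac{2 D}{5 + t}$)
$- 196 w{\left(B{\left(-4,-4 \right)},F{\left(-3,-1 \right)} \right)} = - 196 \frac{2 \cdot 3 \left(-4\right)}{5 + \left(2 - 1\right)} = - 196 \cdot 2 \left(-12\right) \frac{1}{5 + 1} = - 196 \cdot 2 \left(-12\right) \frac{1}{6} = \left(-196\right) \left(-4\right) = 784$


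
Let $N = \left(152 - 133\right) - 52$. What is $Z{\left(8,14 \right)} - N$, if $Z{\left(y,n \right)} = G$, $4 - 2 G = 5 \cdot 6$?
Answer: $20$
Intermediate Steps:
$G = -13$ ($G = 2 - \frac{5 \cdot 6}{2} = 2 - 15 = -13$)
$Z{\left(y,n \right)} = -13$
$N = -33$ ($N = 19 - 52 = -33$)
$Z{\left(8,14 \right)} - N = -13 - -33 = -13 + 33 = 20$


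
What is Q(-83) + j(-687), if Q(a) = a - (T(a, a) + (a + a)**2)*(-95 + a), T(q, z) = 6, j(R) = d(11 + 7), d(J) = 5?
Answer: 4905958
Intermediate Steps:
j(R) = 5
Q(a) = a - (-95 + a)*(6 + 4*a**2) (Q(a) = a - (6 + (a + a)**2)*(-95 + a) = a - (6 + (2*a)**2)*(-95 + a) = a - (6 + 4*a**2)*(-95 + a) = a - (-95 + a)*(6 + 4*a**2))
Q(-83) + j(-687) = (570 - 5*(-83) - 4*(-83)**3 + 380*(-83)**2) + 5 = (570 + 415 - 4*(-571787) + 380*6889) + 5 = (570 + 415 + 2287148 + 2617820) + 5 = 4905953 + 5 = 4905958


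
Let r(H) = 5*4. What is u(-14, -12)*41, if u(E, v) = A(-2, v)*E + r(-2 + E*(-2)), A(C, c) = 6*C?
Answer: 7708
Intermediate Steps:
r(H) = 20
u(E, v) = 20 - 12*E (u(E, v) = (6*(-2))*E + 20 = -12*E + 20 = 20 - 12*E)
u(-14, -12)*41 = (20 - 12*(-14))*41 = (20 + 168)*41 = 188*41 = 7708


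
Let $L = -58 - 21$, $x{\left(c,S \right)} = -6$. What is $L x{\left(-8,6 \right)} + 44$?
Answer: $518$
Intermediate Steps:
$L = -79$
$L x{\left(-8,6 \right)} + 44 = \left(-79\right) \left(-6\right) + 44 = 474 + 44 = 518$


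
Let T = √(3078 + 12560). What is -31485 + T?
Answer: -31485 + √15638 ≈ -31360.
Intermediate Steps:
T = √15638 ≈ 125.05
-31485 + T = -31485 + √15638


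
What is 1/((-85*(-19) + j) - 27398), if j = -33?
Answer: -1/25816 ≈ -3.8736e-5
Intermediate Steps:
1/((-85*(-19) + j) - 27398) = 1/((-85*(-19) - 33) - 27398) = 1/((1615 - 33) - 27398) = 1/(1582 - 27398) = 1/(-25816) = -1/25816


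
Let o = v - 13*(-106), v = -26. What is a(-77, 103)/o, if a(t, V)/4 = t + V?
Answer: 1/13 ≈ 0.076923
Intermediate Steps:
a(t, V) = 4*V + 4*t (a(t, V) = 4*(t + V) = 4*(V + t) = 4*V + 4*t)
o = 1352 (o = -26 - 13*(-106) = -26 + 1378 = 1352)
a(-77, 103)/o = (4*103 + 4*(-77))/1352 = (412 - 308)*(1/1352) = 104*(1/1352) = 1/13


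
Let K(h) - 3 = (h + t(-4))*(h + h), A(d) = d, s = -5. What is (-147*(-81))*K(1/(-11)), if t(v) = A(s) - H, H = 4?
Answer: 6703641/121 ≈ 55402.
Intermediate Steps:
t(v) = -9 (t(v) = -5 - 1*4 = -5 - 4 = -9)
K(h) = 3 + 2*h*(-9 + h) (K(h) = 3 + (h - 9)*(h + h) = 3 + (-9 + h)*(2*h) = 3 + 2*h*(-9 + h))
(-147*(-81))*K(1/(-11)) = (-147*(-81))*(3 - 18/(-11) + 2*(1/(-11))**2) = 11907*(3 - 18*(-1/11) + 2*(-1/11)**2) = 11907*(3 + 18/11 + 2*(1/121)) = 11907*(3 + 18/11 + 2/121) = 11907*(563/121) = 6703641/121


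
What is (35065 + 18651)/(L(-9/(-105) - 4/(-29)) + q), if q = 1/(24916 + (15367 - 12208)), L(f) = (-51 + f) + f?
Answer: -153069785050/144055531 ≈ -1062.6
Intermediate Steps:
L(f) = -51 + 2*f
q = 1/28075 (q = 1/(24916 + 3159) = 1/28075 ≈ 3.5619e-5)
(35065 + 18651)/(L(-9/(-105) - 4/(-29)) + q) = (35065 + 18651)/((-51 + 2*(-9/(-105) - 4/(-29))) + 1/28075) = 53716/((-51 + 2*(-9*(-1/105) - 4*(-1/29))) + 1/28075) = 53716/((-51 + 2*(3/35 + 4/29)) + 1/28075) = 53716/((-51 + 2*(227/1015)) + 1/28075) = 53716/((-51 + 454/1015) + 1/28075) = 53716/(-51311/1015 + 1/28075) = 53716/(-288111062/5699225) = 53716*(-5699225/288111062) = -153069785050/144055531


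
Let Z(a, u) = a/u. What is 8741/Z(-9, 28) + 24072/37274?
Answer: -4561260152/167733 ≈ -27194.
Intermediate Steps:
8741/Z(-9, 28) + 24072/37274 = 8741/((-9/28)) + 24072/37274 = 8741/((-9*1/28)) + 24072*(1/37274) = 8741/(-9/28) + 12036/18637 = 8741*(-28/9) + 12036/18637 = -244748/9 + 12036/18637 = -4561260152/167733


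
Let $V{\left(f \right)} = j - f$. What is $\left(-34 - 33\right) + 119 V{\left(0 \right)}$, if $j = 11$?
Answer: $1242$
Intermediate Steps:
$V{\left(f \right)} = 11 - f$
$\left(-34 - 33\right) + 119 V{\left(0 \right)} = \left(-34 - 33\right) + 119 \left(11 - 0\right) = \left(-34 - 33\right) + 119 \left(11 + 0\right) = -67 + 119 \cdot 11 = -67 + 1309 = 1242$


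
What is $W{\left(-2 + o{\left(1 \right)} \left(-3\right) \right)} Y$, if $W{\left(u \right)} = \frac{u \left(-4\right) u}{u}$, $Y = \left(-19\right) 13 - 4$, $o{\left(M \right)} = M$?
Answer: $-5020$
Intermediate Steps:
$Y = -251$ ($Y = -247 - 4 = -251$)
$W{\left(u \right)} = - 4 u$ ($W{\left(u \right)} = \frac{- 4 u u}{u} = \frac{\left(-4\right) u^{2}}{u} = - 4 u$)
$W{\left(-2 + o{\left(1 \right)} \left(-3\right) \right)} Y = - 4 \left(-2 + 1 \left(-3\right)\right) \left(-251\right) = - 4 \left(-2 - 3\right) \left(-251\right) = \left(-4\right) \left(-5\right) \left(-251\right) = 20 \left(-251\right) = -5020$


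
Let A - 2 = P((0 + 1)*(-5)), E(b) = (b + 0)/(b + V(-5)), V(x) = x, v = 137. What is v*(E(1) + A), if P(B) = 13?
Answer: 8083/4 ≈ 2020.8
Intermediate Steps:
E(b) = b/(-5 + b) (E(b) = (b + 0)/(b - 5) = b/(-5 + b))
A = 15 (A = 2 + 13 = 15)
v*(E(1) + A) = 137*(1/(-5 + 1) + 15) = 137*(1/(-4) + 15) = 137*(1*(-¼) + 15) = 137*(-¼ + 15) = 137*(59/4) = 8083/4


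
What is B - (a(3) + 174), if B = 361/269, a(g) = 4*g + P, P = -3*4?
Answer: -46445/269 ≈ -172.66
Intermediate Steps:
P = -12
a(g) = -12 + 4*g (a(g) = 4*g - 12 = -12 + 4*g)
B = 361/269 (B = 361*(1/269) = 361/269 ≈ 1.3420)
B - (a(3) + 174) = 361/269 - ((-12 + 4*3) + 174) = 361/269 - ((-12 + 12) + 174) = 361/269 - (0 + 174) = 361/269 - 1*174 = 361/269 - 174 = -46445/269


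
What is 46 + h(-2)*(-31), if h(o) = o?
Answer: 108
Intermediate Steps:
46 + h(-2)*(-31) = 46 - 2*(-31) = 46 + 62 = 108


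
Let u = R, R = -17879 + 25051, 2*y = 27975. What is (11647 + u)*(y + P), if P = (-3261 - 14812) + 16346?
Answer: 461460699/2 ≈ 2.3073e+8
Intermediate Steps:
y = 27975/2 (y = (½)*27975 = 27975/2 ≈ 13988.)
R = 7172
u = 7172
P = -1727 (P = -18073 + 16346 = -1727)
(11647 + u)*(y + P) = (11647 + 7172)*(27975/2 - 1727) = 18819*(24521/2) = 461460699/2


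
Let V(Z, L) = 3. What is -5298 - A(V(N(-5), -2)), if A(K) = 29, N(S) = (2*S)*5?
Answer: -5327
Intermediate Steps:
N(S) = 10*S
-5298 - A(V(N(-5), -2)) = -5298 - 1*29 = -5298 - 29 = -5327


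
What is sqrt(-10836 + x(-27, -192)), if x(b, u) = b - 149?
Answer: 2*I*sqrt(2753) ≈ 104.94*I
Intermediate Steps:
x(b, u) = -149 + b
sqrt(-10836 + x(-27, -192)) = sqrt(-10836 + (-149 - 27)) = sqrt(-10836 - 176) = sqrt(-11012) = 2*I*sqrt(2753)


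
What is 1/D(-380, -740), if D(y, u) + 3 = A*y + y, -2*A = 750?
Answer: 1/142117 ≈ 7.0365e-6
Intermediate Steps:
A = -375 (A = -½*750 = -375)
D(y, u) = -3 - 374*y (D(y, u) = -3 + (-375*y + y) = -3 - 374*y)
1/D(-380, -740) = 1/(-3 - 374*(-380)) = 1/(-3 + 142120) = 1/142117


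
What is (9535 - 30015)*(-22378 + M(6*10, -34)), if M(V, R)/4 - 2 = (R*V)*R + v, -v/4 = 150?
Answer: -5174681600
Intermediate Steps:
v = -600 (v = -4*150 = -600)
M(V, R) = -2392 + 4*V*R² (M(V, R) = 8 + 4*((R*V)*R - 600) = 8 + 4*(V*R² - 600) = 8 + 4*(-600 + V*R²) = 8 + (-2400 + 4*V*R²) = -2392 + 4*V*R²)
(9535 - 30015)*(-22378 + M(6*10, -34)) = (9535 - 30015)*(-22378 + (-2392 + 4*(6*10)*(-34)²)) = -20480*(-22378 + (-2392 + 4*60*1156)) = -20480*(-22378 + (-2392 + 277440)) = -20480*(-22378 + 275048) = -20480*252670 = -5174681600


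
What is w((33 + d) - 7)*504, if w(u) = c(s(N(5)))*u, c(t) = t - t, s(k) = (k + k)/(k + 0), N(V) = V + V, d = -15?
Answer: 0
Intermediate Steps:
N(V) = 2*V
s(k) = 2 (s(k) = (2*k)/k = 2)
c(t) = 0
w(u) = 0 (w(u) = 0*u = 0)
w((33 + d) - 7)*504 = 0*504 = 0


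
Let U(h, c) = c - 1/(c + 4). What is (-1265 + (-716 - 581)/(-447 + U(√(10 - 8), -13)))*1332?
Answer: -6958583784/4139 ≈ -1.6812e+6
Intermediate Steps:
U(h, c) = c - 1/(4 + c)
(-1265 + (-716 - 581)/(-447 + U(√(10 - 8), -13)))*1332 = (-1265 + (-716 - 581)/(-447 + (-1 + (-13)² + 4*(-13))/(4 - 13)))*1332 = (-1265 - 1297/(-447 + (-1 + 169 - 52)/(-9)))*1332 = (-1265 - 1297/(-447 - ⅑*116))*1332 = (-1265 - 1297/(-447 - 116/9))*1332 = (-1265 - 1297/(-4139/9))*1332 = (-1265 - 1297*(-9/4139))*1332 = (-1265 + 11673/4139)*1332 = -5224162/4139*1332 = -6958583784/4139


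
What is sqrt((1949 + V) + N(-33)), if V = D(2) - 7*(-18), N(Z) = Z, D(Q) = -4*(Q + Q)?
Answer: sqrt(2026) ≈ 45.011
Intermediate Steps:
D(Q) = -8*Q
V = 110 (V = -8*2 - 7*(-18) = -16 + 126 = 110)
sqrt((1949 + V) + N(-33)) = sqrt((1949 + 110) - 33) = sqrt(2059 - 33) = sqrt(2026)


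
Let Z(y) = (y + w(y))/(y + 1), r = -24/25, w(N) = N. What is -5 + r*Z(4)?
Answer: -817/125 ≈ -6.5360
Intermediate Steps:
r = -24/25 (r = -24*1/25 = -24/25 ≈ -0.96000)
Z(y) = 2*y/(1 + y) (Z(y) = (y + y)/(y + 1) = (2*y)/(1 + y) = 2*y/(1 + y))
-5 + r*Z(4) = -5 - 48*4/(25*(1 + 4)) = -5 - 48*4/(25*5) = -5 - 24/25*8/5 = -5 - 192/125 = -817/125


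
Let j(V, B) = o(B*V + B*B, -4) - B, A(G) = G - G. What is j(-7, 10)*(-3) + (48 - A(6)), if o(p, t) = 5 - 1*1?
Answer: 66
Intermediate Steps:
A(G) = 0
o(p, t) = 4 (o(p, t) = 5 - 1 = 4)
j(V, B) = 4 - B
j(-7, 10)*(-3) + (48 - A(6)) = (4 - 1*10)*(-3) + (48 - 1*0) = (4 - 10)*(-3) + (48 + 0) = -6*(-3) + 48 = 18 + 48 = 66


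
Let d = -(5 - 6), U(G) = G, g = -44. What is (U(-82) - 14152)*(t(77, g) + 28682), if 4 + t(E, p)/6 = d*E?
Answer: -414494080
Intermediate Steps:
d = 1 (d = -1*(-1) = 1)
t(E, p) = -24 + 6*E (t(E, p) = -24 + 6*(1*E) = -24 + 6*E)
(U(-82) - 14152)*(t(77, g) + 28682) = (-82 - 14152)*((-24 + 6*77) + 28682) = -14234*((-24 + 462) + 28682) = -14234*(438 + 28682) = -14234*29120 = -414494080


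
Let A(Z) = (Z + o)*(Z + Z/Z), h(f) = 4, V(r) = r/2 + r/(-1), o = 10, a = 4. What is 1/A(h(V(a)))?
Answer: 1/70 ≈ 0.014286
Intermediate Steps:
V(r) = -r/2 (V(r) = r*(½) + r*(-1) = r/2 - r = -r/2)
A(Z) = (1 + Z)*(10 + Z) (A(Z) = (Z + 10)*(Z + Z/Z) = (10 + Z)*(Z + 1) = (10 + Z)*(1 + Z) = (1 + Z)*(10 + Z))
1/A(h(V(a))) = 1/(10 + 4² + 11*4) = 1/(10 + 16 + 44) = 1/70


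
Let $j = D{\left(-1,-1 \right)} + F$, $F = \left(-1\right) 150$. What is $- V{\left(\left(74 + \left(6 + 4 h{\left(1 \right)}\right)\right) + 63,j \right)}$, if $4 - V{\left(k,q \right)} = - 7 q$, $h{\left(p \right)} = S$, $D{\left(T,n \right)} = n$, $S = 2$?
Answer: $1053$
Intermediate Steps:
$F = -150$
$h{\left(p \right)} = 2$
$j = -151$ ($j = -1 - 150 = -151$)
$V{\left(k,q \right)} = 4 + 7 q$ ($V{\left(k,q \right)} = 4 - - 7 q = 4 + 7 q$)
$- V{\left(\left(74 + \left(6 + 4 h{\left(1 \right)}\right)\right) + 63,j \right)} = - (4 + 7 \left(-151\right)) = - (4 - 1057) = \left(-1\right) \left(-1053\right) = 1053$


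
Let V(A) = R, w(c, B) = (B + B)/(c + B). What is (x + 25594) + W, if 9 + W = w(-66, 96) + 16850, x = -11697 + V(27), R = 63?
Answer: 154037/5 ≈ 30807.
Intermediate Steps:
w(c, B) = 2*B/(B + c) (w(c, B) = (2*B)/(B + c) = 2*B/(B + c))
V(A) = 63
x = -11634 (x = -11697 + 63 = -11634)
W = 84237/5 (W = -9 + (2*96/(96 - 66) + 16850) = -9 + (2*96/30 + 16850) = -9 + (2*96*(1/30) + 16850) = -9 + (32/5 + 16850) = -9 + 84282/5 = 84237/5 ≈ 16847.)
(x + 25594) + W = (-11634 + 25594) + 84237/5 = 13960 + 84237/5 = 154037/5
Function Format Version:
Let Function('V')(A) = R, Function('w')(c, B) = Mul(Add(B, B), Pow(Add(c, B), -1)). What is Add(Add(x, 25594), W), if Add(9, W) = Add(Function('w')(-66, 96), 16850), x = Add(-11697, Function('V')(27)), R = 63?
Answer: Rational(154037, 5) ≈ 30807.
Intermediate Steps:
Function('w')(c, B) = Mul(2, B, Pow(Add(B, c), -1)) (Function('w')(c, B) = Mul(Mul(2, B), Pow(Add(B, c), -1)) = Mul(2, B, Pow(Add(B, c), -1)))
Function('V')(A) = 63
x = -11634 (x = Add(-11697, 63) = -11634)
W = Rational(84237, 5) (W = Add(-9, Add(Mul(2, 96, Pow(Add(96, -66), -1)), 16850)) = Add(-9, Add(Mul(2, 96, Pow(30, -1)), 16850)) = Add(-9, Add(Mul(2, 96, Rational(1, 30)), 16850)) = Add(-9, Add(Rational(32, 5), 16850)) = Add(-9, Rational(84282, 5)) = Rational(84237, 5) ≈ 16847.)
Add(Add(x, 25594), W) = Add(Add(-11634, 25594), Rational(84237, 5)) = Add(13960, Rational(84237, 5)) = Rational(154037, 5)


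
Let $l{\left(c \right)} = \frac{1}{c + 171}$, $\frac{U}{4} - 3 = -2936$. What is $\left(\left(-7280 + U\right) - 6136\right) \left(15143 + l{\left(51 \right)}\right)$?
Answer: $- \frac{42270606778}{111} \approx -3.8082 \cdot 10^{8}$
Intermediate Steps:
$U = -11732$ ($U = 12 + 4 \left(-2936\right) = 12 - 11744 = -11732$)
$l{\left(c \right)} = \frac{1}{171 + c}$
$\left(\left(-7280 + U\right) - 6136\right) \left(15143 + l{\left(51 \right)}\right) = \left(\left(-7280 - 11732\right) - 6136\right) \left(15143 + \frac{1}{171 + 51}\right) = \left(-19012 - 6136\right) \left(15143 + \frac{1}{222}\right) = - 25148 \left(15143 + \frac{1}{222}\right) = \left(-25148\right) \frac{3361747}{222} = - \frac{42270606778}{111}$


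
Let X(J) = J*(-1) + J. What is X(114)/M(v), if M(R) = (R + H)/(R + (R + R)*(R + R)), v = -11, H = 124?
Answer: 0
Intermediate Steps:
X(J) = 0 (X(J) = -J + J = 0)
M(R) = (124 + R)/(R + 4*R²) (M(R) = (R + 124)/(R + (R + R)*(R + R)) = (124 + R)/(R + (2*R)*(2*R)) = (124 + R)/(R + 4*R²))
X(114)/M(v) = 0/(((124 - 11)/((-11)*(1 + 4*(-11))))) = 0/((-1/11*113/(1 - 44))) = 0/((-1/11*113/(-43))) = 0/((-1/11*(-1/43)*113)) = 0/(113/473) = 0*(473/113) = 0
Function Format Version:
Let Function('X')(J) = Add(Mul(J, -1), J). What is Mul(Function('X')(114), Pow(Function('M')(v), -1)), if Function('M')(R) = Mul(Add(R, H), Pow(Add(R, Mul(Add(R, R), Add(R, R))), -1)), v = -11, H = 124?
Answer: 0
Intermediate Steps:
Function('X')(J) = 0 (Function('X')(J) = Add(Mul(-1, J), J) = 0)
Function('M')(R) = Mul(Pow(Add(R, Mul(4, Pow(R, 2))), -1), Add(124, R)) (Function('M')(R) = Mul(Add(R, 124), Pow(Add(R, Mul(Add(R, R), Add(R, R))), -1)) = Mul(Add(124, R), Pow(Add(R, Mul(Mul(2, R), Mul(2, R))), -1)) = Mul(Add(124, R), Pow(Add(R, Mul(4, Pow(R, 2))), -1)) = Mul(Pow(Add(R, Mul(4, Pow(R, 2))), -1), Add(124, R)))
Mul(Function('X')(114), Pow(Function('M')(v), -1)) = Mul(0, Pow(Mul(Pow(-11, -1), Pow(Add(1, Mul(4, -11)), -1), Add(124, -11)), -1)) = Mul(0, Pow(Mul(Rational(-1, 11), Pow(Add(1, -44), -1), 113), -1)) = Mul(0, Pow(Mul(Rational(-1, 11), Pow(-43, -1), 113), -1)) = Mul(0, Pow(Mul(Rational(-1, 11), Rational(-1, 43), 113), -1)) = Mul(0, Pow(Rational(113, 473), -1)) = Mul(0, Rational(473, 113)) = 0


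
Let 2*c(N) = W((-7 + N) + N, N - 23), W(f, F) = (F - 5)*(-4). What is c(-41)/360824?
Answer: 3/7844 ≈ 0.00038246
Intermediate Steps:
W(f, F) = 20 - 4*F (W(f, F) = (-5 + F)*(-4) = 20 - 4*F)
c(N) = 56 - 2*N (c(N) = (20 - 4*(N - 23))/2 = (20 - 4*(-23 + N))/2 = (20 + (92 - 4*N))/2 = (112 - 4*N)/2 = 56 - 2*N)
c(-41)/360824 = (56 - 2*(-41))/360824 = (56 + 82)*(1/360824) = 138*(1/360824) = 3/7844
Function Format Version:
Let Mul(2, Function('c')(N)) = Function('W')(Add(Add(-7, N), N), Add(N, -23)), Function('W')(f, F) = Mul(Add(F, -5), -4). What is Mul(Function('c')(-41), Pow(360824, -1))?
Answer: Rational(3, 7844) ≈ 0.00038246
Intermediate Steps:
Function('W')(f, F) = Add(20, Mul(-4, F)) (Function('W')(f, F) = Mul(Add(-5, F), -4) = Add(20, Mul(-4, F)))
Function('c')(N) = Add(56, Mul(-2, N)) (Function('c')(N) = Mul(Rational(1, 2), Add(20, Mul(-4, Add(N, -23)))) = Mul(Rational(1, 2), Add(20, Mul(-4, Add(-23, N)))) = Mul(Rational(1, 2), Add(20, Add(92, Mul(-4, N)))) = Mul(Rational(1, 2), Add(112, Mul(-4, N))) = Add(56, Mul(-2, N)))
Mul(Function('c')(-41), Pow(360824, -1)) = Mul(Add(56, Mul(-2, -41)), Pow(360824, -1)) = Mul(Add(56, 82), Rational(1, 360824)) = Mul(138, Rational(1, 360824)) = Rational(3, 7844)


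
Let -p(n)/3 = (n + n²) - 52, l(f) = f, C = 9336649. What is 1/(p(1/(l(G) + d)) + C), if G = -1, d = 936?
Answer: 874225/8162468348317 ≈ 1.0710e-7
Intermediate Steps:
p(n) = 156 - 3*n - 3*n² (p(n) = -3*((n + n²) - 52) = -3*(-52 + n + n²) = 156 - 3*n - 3*n²)
1/(p(1/(l(G) + d)) + C) = 1/((156 - 3/(-1 + 936) - 3/(-1 + 936)²) + 9336649) = 1/((156 - 3/935 - 3*(1/935)²) + 9336649) = 1/((156 - 3*1/935 - 3*(1/935)²) + 9336649) = 1/((156 - 3/935 - 3*1/874225) + 9336649) = 1/((156 - 3/935 - 3/874225) + 9336649) = 1/(136376292/874225 + 9336649) = 1/(8162468348317/874225) = 874225/8162468348317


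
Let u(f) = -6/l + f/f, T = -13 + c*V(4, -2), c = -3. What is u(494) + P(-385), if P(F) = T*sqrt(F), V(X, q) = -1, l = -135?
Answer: 47/45 - 10*I*sqrt(385) ≈ 1.0444 - 196.21*I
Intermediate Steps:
T = -10 (T = -13 - 3*(-1) = -13 + 3 = -10)
u(f) = 47/45 (u(f) = -6/(-135) + f/f = -6*(-1/135) + 1 = 2/45 + 1 = 47/45)
P(F) = -10*sqrt(F)
u(494) + P(-385) = 47/45 - 10*I*sqrt(385)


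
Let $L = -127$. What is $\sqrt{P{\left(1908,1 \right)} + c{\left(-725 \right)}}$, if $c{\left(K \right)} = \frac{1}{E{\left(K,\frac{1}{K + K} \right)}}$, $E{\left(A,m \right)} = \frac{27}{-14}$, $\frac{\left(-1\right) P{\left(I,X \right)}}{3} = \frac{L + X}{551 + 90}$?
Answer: $\frac{4 \sqrt{148071}}{5769} \approx 0.26681$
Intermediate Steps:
$P{\left(I,X \right)} = \frac{381}{641} - \frac{3 X}{641}$ ($P{\left(I,X \right)} = - 3 \frac{-127 + X}{551 + 90} = - 3 \frac{-127 + X}{641} = - 3 \left(-127 + X\right) \frac{1}{641} = - 3 \left(- \frac{127}{641} + \frac{X}{641}\right) = \frac{381}{641} - \frac{3 X}{641}$)
$E{\left(A,m \right)} = - \frac{27}{14}$ ($E{\left(A,m \right)} = 27 \left(- \frac{1}{14}\right) = - \frac{27}{14}$)
$c{\left(K \right)} = - \frac{14}{27}$ ($c{\left(K \right)} = \frac{1}{- \frac{27}{14}} = - \frac{14}{27}$)
$\sqrt{P{\left(1908,1 \right)} + c{\left(-725 \right)}} = \sqrt{\left(\frac{381}{641} - \frac{3}{641}\right) - \frac{14}{27}} = \sqrt{\frac{378}{641} - \frac{14}{27}} = \sqrt{\frac{1232}{17307}} = \frac{4 \sqrt{148071}}{5769}$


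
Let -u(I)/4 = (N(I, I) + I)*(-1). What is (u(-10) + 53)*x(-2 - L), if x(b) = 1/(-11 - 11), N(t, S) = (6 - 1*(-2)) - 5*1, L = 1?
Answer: -25/22 ≈ -1.1364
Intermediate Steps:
N(t, S) = 3 (N(t, S) = (6 + 2) - 5 = 8 - 5 = 3)
u(I) = 12 + 4*I (u(I) = -4*(3 + I)*(-1) = -4*(-3 - I) = 12 + 4*I)
x(b) = -1/22 (x(b) = 1/(-22) = -1/22)
(u(-10) + 53)*x(-2 - L) = ((12 + 4*(-10)) + 53)*(-1/22) = ((12 - 40) + 53)*(-1/22) = (-28 + 53)*(-1/22) = 25*(-1/22) = -25/22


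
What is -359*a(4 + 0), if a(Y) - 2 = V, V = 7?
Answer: -3231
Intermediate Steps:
a(Y) = 9 (a(Y) = 2 + 7 = 9)
-359*a(4 + 0) = -359*9 = -3231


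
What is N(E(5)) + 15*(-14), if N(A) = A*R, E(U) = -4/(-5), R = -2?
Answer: -1058/5 ≈ -211.60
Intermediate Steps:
E(U) = ⅘ (E(U) = -4*(-⅕) = ⅘)
N(A) = -2*A (N(A) = A*(-2) = -2*A)
N(E(5)) + 15*(-14) = -2*⅘ + 15*(-14) = -8/5 - 210 = -1058/5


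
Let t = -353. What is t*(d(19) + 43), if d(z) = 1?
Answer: -15532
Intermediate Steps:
t*(d(19) + 43) = -353*(1 + 43) = -353*44 = -15532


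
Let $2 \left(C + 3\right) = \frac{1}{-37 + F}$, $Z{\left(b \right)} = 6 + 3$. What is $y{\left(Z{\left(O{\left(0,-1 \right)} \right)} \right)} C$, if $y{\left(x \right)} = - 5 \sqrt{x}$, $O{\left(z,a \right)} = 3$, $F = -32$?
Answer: $\frac{2075}{46} \approx 45.109$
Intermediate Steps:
$Z{\left(b \right)} = 9$
$C = - \frac{415}{138}$ ($C = -3 + \frac{1}{2 \left(-37 - 32\right)} = -3 + \frac{1}{2 \left(-69\right)} = -3 + \frac{1}{2} \left(- \frac{1}{69}\right) = -3 - \frac{1}{138} = - \frac{415}{138} \approx -3.0072$)
$y{\left(Z{\left(O{\left(0,-1 \right)} \right)} \right)} C = - 5 \sqrt{9} \left(- \frac{415}{138}\right) = \left(-5\right) 3 \left(- \frac{415}{138}\right) = \left(-15\right) \left(- \frac{415}{138}\right) = \frac{2075}{46}$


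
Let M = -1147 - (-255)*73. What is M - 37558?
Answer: -20090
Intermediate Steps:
M = 17468 (M = -1147 - 1*(-18615) = -1147 + 18615 = 17468)
M - 37558 = 17468 - 37558 = -20090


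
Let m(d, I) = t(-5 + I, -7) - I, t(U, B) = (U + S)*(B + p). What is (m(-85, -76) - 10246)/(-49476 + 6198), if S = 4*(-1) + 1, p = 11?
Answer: 1751/7213 ≈ 0.24276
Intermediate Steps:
S = -3 (S = -4 + 1 = -3)
t(U, B) = (-3 + U)*(11 + B) (t(U, B) = (U - 3)*(B + 11) = (-3 + U)*(11 + B))
m(d, I) = -32 + 3*I (m(d, I) = (-33 - 3*(-7) + 11*(-5 + I) - 7*(-5 + I)) - I = (-33 + 21 + (-55 + 11*I) + (35 - 7*I)) - I = (-32 + 4*I) - I = -32 + 3*I)
(m(-85, -76) - 10246)/(-49476 + 6198) = ((-32 + 3*(-76)) - 10246)/(-49476 + 6198) = ((-32 - 228) - 10246)/(-43278) = (-260 - 10246)*(-1/43278) = -10506*(-1/43278) = 1751/7213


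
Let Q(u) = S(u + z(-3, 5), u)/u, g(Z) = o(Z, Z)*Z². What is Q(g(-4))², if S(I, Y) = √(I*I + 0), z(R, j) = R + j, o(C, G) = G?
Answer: 961/1024 ≈ 0.93848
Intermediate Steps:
g(Z) = Z³ (g(Z) = Z*Z² = Z³)
S(I, Y) = √(I²) (S(I, Y) = √(I² + 0) = √(I²))
Q(u) = √((2 + u)²)/u (Q(u) = √((u + (-3 + 5))²)/u = √((u + 2)²)/u = √((2 + u)²)/u)
Q(g(-4))² = (√((2 + (-4)³)²)/((-4)³))² = (√((2 - 64)²)/(-64))² = (-√((-62)²)/64)² = (-√3844/64)² = (-1/64*62)² = (-31/32)² = 961/1024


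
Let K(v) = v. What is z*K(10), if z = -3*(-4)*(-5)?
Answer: -600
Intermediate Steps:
z = -60 (z = 12*(-5) = -60)
z*K(10) = -60*10 = -600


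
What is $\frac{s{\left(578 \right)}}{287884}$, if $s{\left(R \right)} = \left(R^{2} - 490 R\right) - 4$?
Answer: $\frac{12715}{71971} \approx 0.17667$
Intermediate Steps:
$s{\left(R \right)} = -4 + R^{2} - 490 R$
$\frac{s{\left(578 \right)}}{287884} = \frac{-4 + 578^{2} - 283220}{287884} = \left(-4 + 334084 - 283220\right) \frac{1}{287884} = 50860 \cdot \frac{1}{287884} = \frac{12715}{71971}$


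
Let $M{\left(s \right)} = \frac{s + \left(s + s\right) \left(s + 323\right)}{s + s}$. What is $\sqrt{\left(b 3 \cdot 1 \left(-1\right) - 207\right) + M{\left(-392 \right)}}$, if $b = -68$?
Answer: $\frac{i \sqrt{286}}{2} \approx 8.4558 i$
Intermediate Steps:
$M{\left(s \right)} = \frac{s + 2 s \left(323 + s\right)}{2 s}$
$\sqrt{\left(b 3 \cdot 1 \left(-1\right) - 207\right) + M{\left(-392 \right)}} = \sqrt{\left(- 68 \cdot 3 \cdot 1 \left(-1\right) - 207\right) + \left(\frac{647}{2} - 392\right)} = \sqrt{\left(- 68 \cdot 3 \left(-1\right) - 207\right) - \frac{137}{2}} = \sqrt{\left(\left(-68\right) \left(-3\right) - 207\right) - \frac{137}{2}} = \sqrt{\left(204 - 207\right) - \frac{137}{2}} = \sqrt{-3 - \frac{137}{2}} = \sqrt{- \frac{143}{2}} = \frac{i \sqrt{286}}{2}$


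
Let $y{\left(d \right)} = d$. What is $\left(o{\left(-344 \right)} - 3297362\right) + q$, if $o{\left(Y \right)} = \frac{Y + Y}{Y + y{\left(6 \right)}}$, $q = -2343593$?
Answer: $- \frac{953321051}{169} \approx -5.641 \cdot 10^{6}$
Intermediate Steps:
$o{\left(Y \right)} = \frac{2 Y}{6 + Y}$ ($o{\left(Y \right)} = \frac{Y + Y}{Y + 6} = \frac{2 Y}{6 + Y}$)
$\left(o{\left(-344 \right)} - 3297362\right) + q = \left(2 \left(-344\right) \frac{1}{6 - 344} - 3297362\right) - 2343593 = \left(2 \left(-344\right) \frac{1}{-338} - 3297362\right) - 2343593 = \left(2 \left(-344\right) \left(- \frac{1}{338}\right) - 3297362\right) - 2343593 = \left(\frac{344}{169} - 3297362\right) - 2343593 = - \frac{557253834}{169} - 2343593 = - \frac{953321051}{169}$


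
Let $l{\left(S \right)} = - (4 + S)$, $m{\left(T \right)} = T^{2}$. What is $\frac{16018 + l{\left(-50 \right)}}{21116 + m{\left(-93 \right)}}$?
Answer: $\frac{16064}{29765} \approx 0.53969$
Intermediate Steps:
$l{\left(S \right)} = -4 - S$
$\frac{16018 + l{\left(-50 \right)}}{21116 + m{\left(-93 \right)}} = \frac{16018 - -46}{21116 + \left(-93\right)^{2}} = \frac{16018 + \left(-4 + 50\right)}{21116 + 8649} = \frac{16018 + 46}{29765} = 16064 \cdot \frac{1}{29765} = \frac{16064}{29765}$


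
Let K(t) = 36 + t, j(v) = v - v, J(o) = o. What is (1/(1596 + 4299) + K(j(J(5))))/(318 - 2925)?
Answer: -212221/15368265 ≈ -0.013809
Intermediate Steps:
j(v) = 0
(1/(1596 + 4299) + K(j(J(5))))/(318 - 2925) = (1/(1596 + 4299) + (36 + 0))/(318 - 2925) = (1/5895 + 36)/(-2607) = (1/5895 + 36)*(-1/2607) = (212221/5895)*(-1/2607) = -212221/15368265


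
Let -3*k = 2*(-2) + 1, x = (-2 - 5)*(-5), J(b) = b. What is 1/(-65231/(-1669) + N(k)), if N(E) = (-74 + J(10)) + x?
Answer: 1669/16830 ≈ 0.099168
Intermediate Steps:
x = 35 (x = -7*(-5) = 35)
k = 1 (k = -(2*(-2) + 1)/3 = -(-4 + 1)/3 = -1/3*(-3) = 1)
N(E) = -29 (N(E) = (-74 + 10) + 35 = -64 + 35 = -29)
1/(-65231/(-1669) + N(k)) = 1/(-65231/(-1669) - 29) = 1/(-65231*(-1/1669) - 29) = 1/(65231/1669 - 29) = 1/(16830/1669) = 1669/16830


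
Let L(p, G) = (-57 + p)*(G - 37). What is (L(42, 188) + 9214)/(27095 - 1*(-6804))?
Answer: 6949/33899 ≈ 0.20499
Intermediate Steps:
L(p, G) = (-57 + p)*(-37 + G)
(L(42, 188) + 9214)/(27095 - 1*(-6804)) = ((2109 - 57*188 - 37*42 + 188*42) + 9214)/(27095 - 1*(-6804)) = ((2109 - 10716 - 1554 + 7896) + 9214)/(27095 + 6804) = (-2265 + 9214)/33899 = 6949*(1/33899) = 6949/33899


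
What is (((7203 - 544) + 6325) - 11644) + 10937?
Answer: 12277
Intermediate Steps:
(((7203 - 544) + 6325) - 11644) + 10937 = ((6659 + 6325) - 11644) + 10937 = (12984 - 11644) + 10937 = 1340 + 10937 = 12277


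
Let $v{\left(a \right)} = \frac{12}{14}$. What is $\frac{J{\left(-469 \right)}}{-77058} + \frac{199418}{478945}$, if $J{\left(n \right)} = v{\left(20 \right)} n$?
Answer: $\frac{2593214689}{6151090635} \approx 0.42159$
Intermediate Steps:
$v{\left(a \right)} = \frac{6}{7}$ ($v{\left(a \right)} = 12 \cdot \frac{1}{14} = \frac{6}{7}$)
$J{\left(n \right)} = \frac{6 n}{7}$
$\frac{J{\left(-469 \right)}}{-77058} + \frac{199418}{478945} = \frac{\frac{6}{7} \left(-469\right)}{-77058} + \frac{199418}{478945} = \left(-402\right) \left(- \frac{1}{77058}\right) + 199418 \cdot \frac{1}{478945} = \frac{67}{12843} + \frac{199418}{478945} = \frac{2593214689}{6151090635}$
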